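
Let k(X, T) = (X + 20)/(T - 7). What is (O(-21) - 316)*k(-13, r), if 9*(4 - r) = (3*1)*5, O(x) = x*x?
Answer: -375/2 ≈ -187.50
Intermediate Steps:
O(x) = x²
r = 7/3 (r = 4 - 3*1*5/9 = 4 - 5/3 = 7/3 ≈ 2.3333)
k(X, T) = (20 + X)/(-7 + T)
(O(-21) - 316)*k(-13, r) = ((-21)² - 316)*((20 - 13)/(-7 + 7/3)) = (441 - 316)*(7/(-14/3)) = 125*(-3/14*7) = 125*(-3/2) = -375/2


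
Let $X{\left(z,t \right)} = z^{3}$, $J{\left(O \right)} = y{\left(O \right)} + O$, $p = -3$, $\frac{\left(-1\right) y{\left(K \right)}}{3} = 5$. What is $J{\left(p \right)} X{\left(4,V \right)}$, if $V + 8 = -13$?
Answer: $-1152$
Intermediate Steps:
$y{\left(K \right)} = -15$ ($y{\left(K \right)} = \left(-3\right) 5 = -15$)
$V = -21$ ($V = -8 - 13 = -21$)
$J{\left(O \right)} = -15 + O$
$J{\left(p \right)} X{\left(4,V \right)} = \left(-15 - 3\right) 4^{3} = \left(-18\right) 64 = -1152$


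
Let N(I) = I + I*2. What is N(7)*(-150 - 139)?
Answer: -6069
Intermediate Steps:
N(I) = 3*I (N(I) = I + 2*I = 3*I)
N(7)*(-150 - 139) = (3*7)*(-150 - 139) = 21*(-289) = -6069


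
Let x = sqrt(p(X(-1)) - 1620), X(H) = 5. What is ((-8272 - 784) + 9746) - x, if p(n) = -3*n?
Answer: 690 - I*sqrt(1635) ≈ 690.0 - 40.435*I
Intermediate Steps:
x = I*sqrt(1635) (x = sqrt(-3*5 - 1620) = sqrt(-15 - 1620) = sqrt(-1635) = I*sqrt(1635) ≈ 40.435*I)
((-8272 - 784) + 9746) - x = ((-8272 - 784) + 9746) - I*sqrt(1635) = (-9056 + 9746) - I*sqrt(1635) = 690 - I*sqrt(1635)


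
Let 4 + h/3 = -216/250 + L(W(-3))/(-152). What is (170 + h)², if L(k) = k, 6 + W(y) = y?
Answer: 8738686840129/361000000 ≈ 24207.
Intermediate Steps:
W(y) = -6 + y
h = -273873/19000 (h = -12 + 3*(-216/250 + (-6 - 3)/(-152)) = -12 + 3*(-216*1/250 - 9*(-1/152)) = -12 + 3*(-108/125 + 9/152) = -12 + 3*(-15291/19000) = -12 - 45873/19000 = -273873/19000 ≈ -14.414)
(170 + h)² = (170 - 273873/19000)² = (2956127/19000)² = 8738686840129/361000000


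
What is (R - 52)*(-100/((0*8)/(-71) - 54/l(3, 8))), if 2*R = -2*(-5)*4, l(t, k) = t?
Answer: -1600/9 ≈ -177.78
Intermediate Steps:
R = 20 (R = (-2*(-5)*4)/2 = (10*4)/2 = (½)*40 = 20)
(R - 52)*(-100/((0*8)/(-71) - 54/l(3, 8))) = (20 - 52)*(-100/((0*8)/(-71) - 54/3)) = -(-3200)/(0*(-1/71) - 54*⅓) = -(-3200)/(0 - 18) = -(-3200)/(-18) = -(-3200)*(-1)/18 = -32*50/9 = -1600/9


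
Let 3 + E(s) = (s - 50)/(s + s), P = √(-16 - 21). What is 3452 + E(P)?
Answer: 6899/2 + 25*I*√37/37 ≈ 3449.5 + 4.11*I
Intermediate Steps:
P = I*√37 (P = √(-37) = I*√37 ≈ 6.0828*I)
E(s) = -3 + (-50 + s)/(2*s) (E(s) = -3 + (s - 50)/(s + s) = -3 + (-50 + s)/((2*s)) = -3 + (-50 + s)*(1/(2*s)) = -3 + (-50 + s)/(2*s))
3452 + E(P) = 3452 + (-5/2 - 25*(-I*√37/37)) = 3452 + (-5/2 - (-25)*I*√37/37) = 3452 + (-5/2 + 25*I*√37/37) = 6899/2 + 25*I*√37/37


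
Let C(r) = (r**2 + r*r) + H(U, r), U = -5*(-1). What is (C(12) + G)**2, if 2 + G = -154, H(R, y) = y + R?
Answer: 22201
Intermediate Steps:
U = 5
H(R, y) = R + y
G = -156 (G = -2 - 154 = -156)
C(r) = 5 + r + 2*r**2 (C(r) = (r**2 + r*r) + (5 + r) = (r**2 + r**2) + (5 + r) = 2*r**2 + (5 + r) = 5 + r + 2*r**2)
(C(12) + G)**2 = ((5 + 12 + 2*12**2) - 156)**2 = ((5 + 12 + 2*144) - 156)**2 = ((5 + 12 + 288) - 156)**2 = (305 - 156)**2 = 149**2 = 22201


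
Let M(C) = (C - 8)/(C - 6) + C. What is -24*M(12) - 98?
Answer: -402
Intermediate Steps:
M(C) = C + (-8 + C)/(-6 + C) (M(C) = (-8 + C)/(-6 + C) + C = C + (-8 + C)/(-6 + C))
-24*M(12) - 98 = -24*(-8 + 12**2 - 5*12)/(-6 + 12) - 98 = -24*(-8 + 144 - 60)/6 - 98 = -4*76 - 98 = -24*38/3 - 98 = -304 - 98 = -402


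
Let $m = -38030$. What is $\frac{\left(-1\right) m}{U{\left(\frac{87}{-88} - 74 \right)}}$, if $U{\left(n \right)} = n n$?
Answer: $\frac{294504320}{43546801} \approx 6.7629$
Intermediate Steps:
$U{\left(n \right)} = n^{2}$
$\frac{\left(-1\right) m}{U{\left(\frac{87}{-88} - 74 \right)}} = \frac{\left(-1\right) \left(-38030\right)}{\left(\frac{87}{-88} - 74\right)^{2}} = \frac{38030}{\left(87 \left(- \frac{1}{88}\right) - 74\right)^{2}} = \frac{38030}{\left(- \frac{87}{88} - 74\right)^{2}} = \frac{38030}{\left(- \frac{6599}{88}\right)^{2}} = \frac{38030}{\frac{43546801}{7744}} = 38030 \cdot \frac{7744}{43546801} = \frac{294504320}{43546801}$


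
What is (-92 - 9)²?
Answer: 10201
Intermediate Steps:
(-92 - 9)² = (-101)² = 10201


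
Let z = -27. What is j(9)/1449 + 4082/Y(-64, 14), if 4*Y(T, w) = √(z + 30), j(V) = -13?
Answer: -13/1449 + 16328*√3/3 ≈ 9427.0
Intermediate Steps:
Y(T, w) = √3/4 (Y(T, w) = √(-27 + 30)/4 = √3/4)
j(9)/1449 + 4082/Y(-64, 14) = -13/1449 + 4082/((√3/4)) = -13*1/1449 + 4082*(4*√3/3) = -13/1449 + 16328*√3/3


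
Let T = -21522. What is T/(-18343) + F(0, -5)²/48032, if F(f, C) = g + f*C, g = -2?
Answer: 15203207/12956632 ≈ 1.1734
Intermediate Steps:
F(f, C) = -2 + C*f (F(f, C) = -2 + f*C = -2 + C*f)
T/(-18343) + F(0, -5)²/48032 = -21522/(-18343) + (-2 - 5*0)²/48032 = -21522*(-1/18343) + (-2 + 0)²*(1/48032) = 1266/1079 + (-2)²*(1/48032) = 1266/1079 + 4*(1/48032) = 1266/1079 + 1/12008 = 15203207/12956632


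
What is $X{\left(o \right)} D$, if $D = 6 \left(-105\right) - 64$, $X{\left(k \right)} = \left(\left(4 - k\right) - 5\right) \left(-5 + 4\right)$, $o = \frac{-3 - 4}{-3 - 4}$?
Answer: $-1388$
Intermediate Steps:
$o = 1$ ($o = - \frac{7}{-7} = \left(-7\right) \left(- \frac{1}{7}\right) = 1$)
$X{\left(k \right)} = 1 + k$ ($X{\left(k \right)} = \left(-1 - k\right) \left(-1\right) = 1 + k$)
$D = -694$ ($D = -630 - 64 = -694$)
$X{\left(o \right)} D = \left(1 + 1\right) \left(-694\right) = 2 \left(-694\right) = -1388$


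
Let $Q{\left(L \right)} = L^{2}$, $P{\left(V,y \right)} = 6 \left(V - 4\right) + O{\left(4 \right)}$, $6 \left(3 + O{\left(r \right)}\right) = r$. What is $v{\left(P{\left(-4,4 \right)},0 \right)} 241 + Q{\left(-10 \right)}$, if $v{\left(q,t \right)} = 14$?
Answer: $3474$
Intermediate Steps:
$O{\left(r \right)} = -3 + \frac{r}{6}$
$P{\left(V,y \right)} = - \frac{79}{3} + 6 V$ ($P{\left(V,y \right)} = 6 \left(V - 4\right) + \left(-3 + \frac{1}{6} \cdot 4\right) = 6 \left(V - 4\right) + \left(-3 + \frac{2}{3}\right) = 6 \left(-4 + V\right) - \frac{7}{3} = \left(-24 + 6 V\right) - \frac{7}{3} = - \frac{79}{3} + 6 V$)
$v{\left(P{\left(-4,4 \right)},0 \right)} 241 + Q{\left(-10 \right)} = 14 \cdot 241 + \left(-10\right)^{2} = 3374 + 100 = 3474$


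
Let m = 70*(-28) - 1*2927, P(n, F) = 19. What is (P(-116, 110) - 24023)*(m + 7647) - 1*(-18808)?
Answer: -66232232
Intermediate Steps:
m = -4887 (m = -1960 - 2927 = -4887)
(P(-116, 110) - 24023)*(m + 7647) - 1*(-18808) = (19 - 24023)*(-4887 + 7647) - 1*(-18808) = -24004*2760 + 18808 = -66251040 + 18808 = -66232232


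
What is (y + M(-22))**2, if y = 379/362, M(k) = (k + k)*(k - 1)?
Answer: 134485758729/131044 ≈ 1.0263e+6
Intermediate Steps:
M(k) = 2*k*(-1 + k) (M(k) = (2*k)*(-1 + k) = 2*k*(-1 + k))
y = 379/362 (y = 379*(1/362) = 379/362 ≈ 1.0470)
(y + M(-22))**2 = (379/362 + 2*(-22)*(-1 - 22))**2 = (379/362 + 2*(-22)*(-23))**2 = (379/362 + 1012)**2 = (366723/362)**2 = 134485758729/131044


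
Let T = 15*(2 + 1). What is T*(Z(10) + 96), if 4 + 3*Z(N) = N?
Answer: 4410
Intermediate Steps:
Z(N) = -4/3 + N/3
T = 45 (T = 15*3 = 45)
T*(Z(10) + 96) = 45*((-4/3 + (⅓)*10) + 96) = 45*((-4/3 + 10/3) + 96) = 45*(2 + 96) = 45*98 = 4410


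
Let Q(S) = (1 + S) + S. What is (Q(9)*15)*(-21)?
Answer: -5985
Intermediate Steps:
Q(S) = 1 + 2*S
(Q(9)*15)*(-21) = ((1 + 2*9)*15)*(-21) = ((1 + 18)*15)*(-21) = (19*15)*(-21) = 285*(-21) = -5985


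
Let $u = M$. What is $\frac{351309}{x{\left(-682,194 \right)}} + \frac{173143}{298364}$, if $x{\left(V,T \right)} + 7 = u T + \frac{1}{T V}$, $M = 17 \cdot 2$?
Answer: $\frac{14019196606315381}{260106995455604} \approx 53.898$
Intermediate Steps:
$M = 34$
$u = 34$
$x{\left(V,T \right)} = -7 + 34 T + \frac{1}{T V}$ ($x{\left(V,T \right)} = -7 + \left(34 T + \frac{1}{T V}\right) = -7 + 34 T + \frac{1}{T V}$)
$\frac{351309}{x{\left(-682,194 \right)}} + \frac{173143}{298364} = \frac{351309}{-7 + 34 \cdot 194 + \frac{1}{194 \left(-682\right)}} + \frac{173143}{298364} = \frac{351309}{-7 + 6596 + \frac{1}{194} \left(- \frac{1}{682}\right)} + 173143 \cdot \frac{1}{298364} = \frac{351309}{-7 + 6596 - \frac{1}{132308}} + \frac{173143}{298364} = \frac{351309}{\frac{871777411}{132308}} + \frac{173143}{298364} = 351309 \cdot \frac{132308}{871777411} + \frac{173143}{298364} = \frac{46480991172}{871777411} + \frac{173143}{298364} = \frac{14019196606315381}{260106995455604}$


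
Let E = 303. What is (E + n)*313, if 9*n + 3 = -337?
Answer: 747131/9 ≈ 83015.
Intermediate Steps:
n = -340/9 (n = -1/3 + (1/9)*(-337) = -1/3 - 337/9 = -340/9 ≈ -37.778)
(E + n)*313 = (303 - 340/9)*313 = (2387/9)*313 = 747131/9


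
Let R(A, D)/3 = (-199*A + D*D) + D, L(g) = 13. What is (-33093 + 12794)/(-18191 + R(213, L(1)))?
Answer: 20299/144806 ≈ 0.14018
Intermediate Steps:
R(A, D) = -597*A + 3*D + 3*D² (R(A, D) = 3*((-199*A + D*D) + D) = 3*((-199*A + D²) + D) = 3*((D² - 199*A) + D) = 3*(D + D² - 199*A) = -597*A + 3*D + 3*D²)
(-33093 + 12794)/(-18191 + R(213, L(1))) = (-33093 + 12794)/(-18191 + (-597*213 + 3*13 + 3*13²)) = -20299/(-18191 + (-127161 + 39 + 3*169)) = -20299/(-18191 + (-127161 + 39 + 507)) = -20299/(-18191 - 126615) = -20299/(-144806) = -20299*(-1/144806) = 20299/144806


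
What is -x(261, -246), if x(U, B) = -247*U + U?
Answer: 64206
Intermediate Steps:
x(U, B) = -246*U
-x(261, -246) = -(-246)*261 = -1*(-64206) = 64206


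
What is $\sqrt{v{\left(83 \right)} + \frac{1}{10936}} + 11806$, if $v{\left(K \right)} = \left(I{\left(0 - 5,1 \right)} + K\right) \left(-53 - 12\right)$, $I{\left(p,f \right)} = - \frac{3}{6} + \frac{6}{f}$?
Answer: $11806 + \frac{i \sqrt{171994132826}}{5468} \approx 11806.0 + 75.845 i$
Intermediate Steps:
$I{\left(p,f \right)} = - \frac{1}{2} + \frac{6}{f}$ ($I{\left(p,f \right)} = \left(-3\right) \frac{1}{6} + \frac{6}{f} = - \frac{1}{2} + \frac{6}{f}$)
$v{\left(K \right)} = - \frac{715}{2} - 65 K$ ($v{\left(K \right)} = \left(\frac{12 - 1}{2 \cdot 1} + K\right) \left(-53 - 12\right) = \left(\frac{1}{2} \cdot 1 \left(12 - 1\right) + K\right) \left(-65\right) = \left(\frac{1}{2} \cdot 1 \cdot 11 + K\right) \left(-65\right) = \left(\frac{11}{2} + K\right) \left(-65\right) = - \frac{715}{2} - 65 K$)
$\sqrt{v{\left(83 \right)} + \frac{1}{10936}} + 11806 = \sqrt{\left(- \frac{715}{2} - 5395\right) + \frac{1}{10936}} + 11806 = \sqrt{- \frac{11505}{2} + \frac{1}{10936}} + 11806 = \sqrt{- \frac{62909339}{10936}} + 11806 = \frac{i \sqrt{171994132826}}{5468} + 11806 = 11806 + \frac{i \sqrt{171994132826}}{5468}$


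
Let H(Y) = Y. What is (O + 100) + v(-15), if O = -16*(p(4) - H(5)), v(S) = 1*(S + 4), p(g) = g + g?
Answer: 41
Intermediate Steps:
p(g) = 2*g
v(S) = 4 + S (v(S) = 1*(4 + S) = 4 + S)
O = -48 (O = -16*(2*4 - 1*5) = -16*(8 - 5) = -16*3 = -48)
(O + 100) + v(-15) = (-48 + 100) + (4 - 15) = 52 - 11 = 41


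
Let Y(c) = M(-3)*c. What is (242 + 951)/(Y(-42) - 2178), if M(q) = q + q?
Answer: -1193/1926 ≈ -0.61942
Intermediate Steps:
M(q) = 2*q
Y(c) = -6*c (Y(c) = (2*(-3))*c = -6*c)
(242 + 951)/(Y(-42) - 2178) = (242 + 951)/(-6*(-42) - 2178) = 1193/(252 - 2178) = 1193/(-1926) = 1193*(-1/1926) = -1193/1926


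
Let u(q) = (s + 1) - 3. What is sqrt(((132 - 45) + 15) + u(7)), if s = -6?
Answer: sqrt(94) ≈ 9.6954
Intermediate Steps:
u(q) = -8 (u(q) = (-6 + 1) - 3 = -5 - 3 = -8)
sqrt(((132 - 45) + 15) + u(7)) = sqrt(((132 - 45) + 15) - 8) = sqrt((87 + 15) - 8) = sqrt(102 - 8) = sqrt(94)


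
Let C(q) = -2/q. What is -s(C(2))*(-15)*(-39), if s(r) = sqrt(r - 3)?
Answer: -1170*I ≈ -1170.0*I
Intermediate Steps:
s(r) = sqrt(-3 + r)
-s(C(2))*(-15)*(-39) = -sqrt(-3 - 2/2)*(-15)*(-39) = -sqrt(-3 - 2*1/2)*(-15)*(-39) = -sqrt(-3 - 1)*(-15)*(-39) = -sqrt(-4)*(-15)*(-39) = -(2*I)*(-15)*(-39) = -(-30*I)*(-39) = -1170*I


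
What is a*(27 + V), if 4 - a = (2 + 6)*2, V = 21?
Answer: -576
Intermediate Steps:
a = -12 (a = 4 - (2 + 6)*2 = 4 - 8*2 = 4 - 1*16 = 4 - 16 = -12)
a*(27 + V) = -12*(27 + 21) = -12*48 = -576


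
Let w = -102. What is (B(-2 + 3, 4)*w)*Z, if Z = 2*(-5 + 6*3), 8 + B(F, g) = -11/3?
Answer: 30940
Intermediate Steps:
B(F, g) = -35/3 (B(F, g) = -8 - 11/3 = -35/3)
Z = 26 (Z = 2*(-5 + 18) = 2*13 = 26)
(B(-2 + 3, 4)*w)*Z = -35/3*(-102)*26 = 1190*26 = 30940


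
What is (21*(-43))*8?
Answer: -7224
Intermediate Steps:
(21*(-43))*8 = -903*8 = -7224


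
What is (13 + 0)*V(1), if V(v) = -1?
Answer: -13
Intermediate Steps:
(13 + 0)*V(1) = (13 + 0)*(-1) = 13*(-1) = -13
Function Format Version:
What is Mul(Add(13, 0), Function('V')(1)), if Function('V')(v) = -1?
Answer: -13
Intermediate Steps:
Mul(Add(13, 0), Function('V')(1)) = Mul(Add(13, 0), -1) = Mul(13, -1) = -13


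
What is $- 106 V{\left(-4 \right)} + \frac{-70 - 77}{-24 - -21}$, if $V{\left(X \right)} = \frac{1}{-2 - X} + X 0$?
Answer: $-4$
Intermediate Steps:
$V{\left(X \right)} = \frac{1}{-2 - X}$ ($V{\left(X \right)} = \frac{1}{-2 - X} + 0 = \frac{1}{-2 - X}$)
$- 106 V{\left(-4 \right)} + \frac{-70 - 77}{-24 - -21} = - 106 \left(- \frac{1}{2 - 4}\right) + \frac{-70 - 77}{-24 - -21} = - 106 \left(- \frac{1}{-2}\right) - \frac{147}{-24 + 21} = - 106 \left(\left(-1\right) \left(- \frac{1}{2}\right)\right) - \frac{147}{-3} = \left(-106\right) \frac{1}{2} - -49 = -53 + 49 = -4$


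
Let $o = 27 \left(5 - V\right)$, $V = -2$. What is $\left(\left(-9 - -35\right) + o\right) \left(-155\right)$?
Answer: $-33325$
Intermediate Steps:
$o = 189$ ($o = 27 \left(5 - -2\right) = 27 \left(5 + 2\right) = 27 \cdot 7 = 189$)
$\left(\left(-9 - -35\right) + o\right) \left(-155\right) = \left(\left(-9 - -35\right) + 189\right) \left(-155\right) = \left(\left(-9 + 35\right) + 189\right) \left(-155\right) = \left(26 + 189\right) \left(-155\right) = 215 \left(-155\right) = -33325$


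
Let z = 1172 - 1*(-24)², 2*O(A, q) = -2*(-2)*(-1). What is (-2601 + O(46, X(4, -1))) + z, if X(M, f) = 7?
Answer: -2007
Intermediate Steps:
O(A, q) = -2 (O(A, q) = (-2*(-2)*(-1))/2 = (4*(-1))/2 = (½)*(-4) = -2)
z = 596 (z = 1172 - 1*576 = 1172 - 576 = 596)
(-2601 + O(46, X(4, -1))) + z = (-2601 - 2) + 596 = -2603 + 596 = -2007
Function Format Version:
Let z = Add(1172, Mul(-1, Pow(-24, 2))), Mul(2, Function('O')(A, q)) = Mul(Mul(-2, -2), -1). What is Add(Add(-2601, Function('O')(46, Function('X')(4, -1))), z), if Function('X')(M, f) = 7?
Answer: -2007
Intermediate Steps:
Function('O')(A, q) = -2 (Function('O')(A, q) = Mul(Rational(1, 2), Mul(Mul(-2, -2), -1)) = Mul(Rational(1, 2), Mul(4, -1)) = Mul(Rational(1, 2), -4) = -2)
z = 596 (z = Add(1172, Mul(-1, 576)) = Add(1172, -576) = 596)
Add(Add(-2601, Function('O')(46, Function('X')(4, -1))), z) = Add(Add(-2601, -2), 596) = Add(-2603, 596) = -2007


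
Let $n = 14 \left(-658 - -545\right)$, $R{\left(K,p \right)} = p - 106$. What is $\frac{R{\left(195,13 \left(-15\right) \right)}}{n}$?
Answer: $\frac{43}{226} \approx 0.19027$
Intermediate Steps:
$R{\left(K,p \right)} = -106 + p$
$n = -1582$ ($n = 14 \left(-658 + 545\right) = 14 \left(-113\right) = -1582$)
$\frac{R{\left(195,13 \left(-15\right) \right)}}{n} = \frac{-106 + 13 \left(-15\right)}{-1582} = \left(-106 - 195\right) \left(- \frac{1}{1582}\right) = \left(-301\right) \left(- \frac{1}{1582}\right) = \frac{43}{226}$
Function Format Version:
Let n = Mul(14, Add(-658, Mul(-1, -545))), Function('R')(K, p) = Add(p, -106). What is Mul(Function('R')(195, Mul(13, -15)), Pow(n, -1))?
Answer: Rational(43, 226) ≈ 0.19027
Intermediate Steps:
Function('R')(K, p) = Add(-106, p)
n = -1582 (n = Mul(14, Add(-658, 545)) = Mul(14, -113) = -1582)
Mul(Function('R')(195, Mul(13, -15)), Pow(n, -1)) = Mul(Add(-106, Mul(13, -15)), Pow(-1582, -1)) = Mul(Add(-106, -195), Rational(-1, 1582)) = Mul(-301, Rational(-1, 1582)) = Rational(43, 226)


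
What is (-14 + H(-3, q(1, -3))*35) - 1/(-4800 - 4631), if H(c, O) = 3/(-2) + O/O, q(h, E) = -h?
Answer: -594151/18862 ≈ -31.500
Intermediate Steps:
H(c, O) = -½ (H(c, O) = 3*(-½) + 1 = -3/2 + 1 = -½)
(-14 + H(-3, q(1, -3))*35) - 1/(-4800 - 4631) = (-14 - ½*35) - 1/(-4800 - 4631) = (-14 - 35/2) - 1/(-9431) = -63/2 - 1*(-1/9431) = -63/2 + 1/9431 = -594151/18862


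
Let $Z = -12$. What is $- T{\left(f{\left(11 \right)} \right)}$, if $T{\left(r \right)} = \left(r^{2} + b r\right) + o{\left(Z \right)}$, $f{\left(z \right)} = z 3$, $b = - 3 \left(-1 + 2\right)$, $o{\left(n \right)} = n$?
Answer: $-978$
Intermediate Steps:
$b = -3$ ($b = \left(-3\right) 1 = -3$)
$f{\left(z \right)} = 3 z$
$T{\left(r \right)} = -12 + r^{2} - 3 r$ ($T{\left(r \right)} = \left(r^{2} - 3 r\right) - 12 = -12 + r^{2} - 3 r$)
$- T{\left(f{\left(11 \right)} \right)} = - (-12 + \left(3 \cdot 11\right)^{2} - 3 \cdot 3 \cdot 11) = - (-12 + 33^{2} - 99) = - (-12 + 1089 - 99) = \left(-1\right) 978 = -978$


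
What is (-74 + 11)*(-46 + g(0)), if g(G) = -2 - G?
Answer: 3024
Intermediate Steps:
(-74 + 11)*(-46 + g(0)) = (-74 + 11)*(-46 + (-2 - 1*0)) = -63*(-46 + (-2 + 0)) = -63*(-46 - 2) = -63*(-48) = 3024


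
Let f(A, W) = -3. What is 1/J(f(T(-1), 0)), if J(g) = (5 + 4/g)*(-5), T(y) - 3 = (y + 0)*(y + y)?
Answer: -3/55 ≈ -0.054545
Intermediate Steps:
T(y) = 3 + 2*y**2 (T(y) = 3 + (y + 0)*(y + y) = 3 + y*(2*y) = 3 + 2*y**2)
J(g) = -25 - 20/g
1/J(f(T(-1), 0)) = 1/(-25 - 20/(-3)) = 1/(-25 - 20*(-1/3)) = 1/(-25 + 20/3) = 1/(-55/3) = -3/55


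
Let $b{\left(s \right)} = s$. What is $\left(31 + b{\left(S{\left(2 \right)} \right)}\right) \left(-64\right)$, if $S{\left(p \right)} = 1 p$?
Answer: $-2112$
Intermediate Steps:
$S{\left(p \right)} = p$
$\left(31 + b{\left(S{\left(2 \right)} \right)}\right) \left(-64\right) = \left(31 + 2\right) \left(-64\right) = 33 \left(-64\right) = -2112$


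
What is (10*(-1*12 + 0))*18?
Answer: -2160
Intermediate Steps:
(10*(-1*12 + 0))*18 = (10*(-12 + 0))*18 = (10*(-12))*18 = -120*18 = -2160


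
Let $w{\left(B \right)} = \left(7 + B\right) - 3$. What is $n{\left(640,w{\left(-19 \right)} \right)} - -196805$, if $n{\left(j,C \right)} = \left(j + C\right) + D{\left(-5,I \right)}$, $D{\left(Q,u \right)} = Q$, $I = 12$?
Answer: $197425$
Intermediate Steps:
$w{\left(B \right)} = 4 + B$
$n{\left(j,C \right)} = -5 + C + j$ ($n{\left(j,C \right)} = \left(j + C\right) - 5 = \left(C + j\right) - 5 = -5 + C + j$)
$n{\left(640,w{\left(-19 \right)} \right)} - -196805 = \left(-5 + \left(4 - 19\right) + 640\right) - -196805 = \left(-5 - 15 + 640\right) + 196805 = 620 + 196805 = 197425$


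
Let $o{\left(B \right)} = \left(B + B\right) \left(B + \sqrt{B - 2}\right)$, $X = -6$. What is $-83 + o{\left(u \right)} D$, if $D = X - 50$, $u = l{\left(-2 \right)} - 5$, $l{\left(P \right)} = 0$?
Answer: $-2883 + 560 i \sqrt{7} \approx -2883.0 + 1481.6 i$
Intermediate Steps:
$u = -5$ ($u = 0 - 5 = -5$)
$o{\left(B \right)} = 2 B \left(B + \sqrt{-2 + B}\right)$
$D = -56$ ($D = -6 - 50 = -56$)
$-83 + o{\left(u \right)} D = -83 + 2 \left(-5\right) \left(-5 + \sqrt{-2 - 5}\right) \left(-56\right) = -83 + 2 \left(-5\right) \left(-5 + \sqrt{-7}\right) \left(-56\right) = -83 + 2 \left(-5\right) \left(-5 + i \sqrt{7}\right) \left(-56\right) = -83 + \left(50 - 10 i \sqrt{7}\right) \left(-56\right) = -83 - \left(2800 - 560 i \sqrt{7}\right) = -2883 + 560 i \sqrt{7}$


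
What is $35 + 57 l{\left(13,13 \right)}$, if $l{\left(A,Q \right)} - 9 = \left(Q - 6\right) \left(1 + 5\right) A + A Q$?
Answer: $41303$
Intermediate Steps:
$l{\left(A,Q \right)} = 9 + A Q + A \left(-36 + 6 Q\right)$ ($l{\left(A,Q \right)} = 9 + \left(\left(Q - 6\right) \left(1 + 5\right) A + A Q\right) = 9 + \left(\left(-6 + Q\right) 6 A + A Q\right) = 9 + \left(\left(-36 + 6 Q\right) A + A Q\right) = 9 + \left(A \left(-36 + 6 Q\right) + A Q\right) = 9 + \left(A Q + A \left(-36 + 6 Q\right)\right) = 9 + A Q + A \left(-36 + 6 Q\right)$)
$35 + 57 l{\left(13,13 \right)} = 35 + 57 \left(9 - 468 + 7 \cdot 13 \cdot 13\right) = 35 + 57 \left(9 - 468 + 1183\right) = 35 + 57 \cdot 724 = 35 + 41268 = 41303$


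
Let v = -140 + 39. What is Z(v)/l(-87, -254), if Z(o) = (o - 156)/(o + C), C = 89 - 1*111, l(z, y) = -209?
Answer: -257/25707 ≈ -0.0099973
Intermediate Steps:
C = -22 (C = 89 - 111 = -22)
v = -101
Z(o) = (-156 + o)/(-22 + o) (Z(o) = (o - 156)/(o - 22) = (-156 + o)/(-22 + o))
Z(v)/l(-87, -254) = ((-156 - 101)/(-22 - 101))/(-209) = (-257/(-123))*(-1/209) = -1/123*(-257)*(-1/209) = (257/123)*(-1/209) = -257/25707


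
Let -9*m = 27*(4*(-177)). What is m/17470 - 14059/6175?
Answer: -23249503/10787725 ≈ -2.1552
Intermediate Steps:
m = 2124 (m = -3*4*(-177) = -3*(-708) = -⅑*(-19116) = 2124)
m/17470 - 14059/6175 = 2124/17470 - 14059/6175 = 2124*(1/17470) - 14059*1/6175 = 1062/8735 - 14059/6175 = -23249503/10787725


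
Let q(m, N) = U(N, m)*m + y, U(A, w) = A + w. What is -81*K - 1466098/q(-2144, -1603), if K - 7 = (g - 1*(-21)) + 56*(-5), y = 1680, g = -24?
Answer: 89817269095/4017624 ≈ 22356.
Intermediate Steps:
q(m, N) = 1680 + m*(N + m) (q(m, N) = (N + m)*m + 1680 = m*(N + m) + 1680 = 1680 + m*(N + m))
K = -276 (K = 7 + ((-24 - 1*(-21)) + 56*(-5)) = 7 + ((-24 + 21) - 280) = 7 + (-3 - 280) = 7 - 283 = -276)
-81*K - 1466098/q(-2144, -1603) = -81*(-276) - 1466098/(1680 - 2144*(-1603 - 2144)) = 22356 - 1466098/(1680 - 2144*(-3747)) = 22356 - 1466098/(1680 + 8033568) = 22356 - 1466098/8035248 = 22356 - 1*733049/4017624 = 22356 - 733049/4017624 = 89817269095/4017624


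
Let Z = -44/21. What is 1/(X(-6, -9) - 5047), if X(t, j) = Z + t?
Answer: -21/106157 ≈ -0.00019782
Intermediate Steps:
Z = -44/21 (Z = -44*1/21 = -44/21 ≈ -2.0952)
X(t, j) = -44/21 + t
1/(X(-6, -9) - 5047) = 1/((-44/21 - 6) - 5047) = 1/(-170/21 - 5047) = 1/(-106157/21) = -21/106157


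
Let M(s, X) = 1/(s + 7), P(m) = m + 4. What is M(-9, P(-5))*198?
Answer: -99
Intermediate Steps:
P(m) = 4 + m
M(s, X) = 1/(7 + s)
M(-9, P(-5))*198 = 198/(7 - 9) = 198/(-2) = -½*198 = -99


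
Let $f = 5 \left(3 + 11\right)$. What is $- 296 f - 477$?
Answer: $-21197$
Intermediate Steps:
$f = 70$ ($f = 5 \cdot 14 = 70$)
$- 296 f - 477 = \left(-296\right) 70 - 477 = -20720 - 477 = -21197$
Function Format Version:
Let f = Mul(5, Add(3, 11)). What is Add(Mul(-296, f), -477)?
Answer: -21197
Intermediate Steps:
f = 70 (f = Mul(5, 14) = 70)
Add(Mul(-296, f), -477) = Add(Mul(-296, 70), -477) = Add(-20720, -477) = -21197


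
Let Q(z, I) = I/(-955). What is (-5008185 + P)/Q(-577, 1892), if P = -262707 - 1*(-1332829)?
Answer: 3760850165/1892 ≈ 1.9878e+6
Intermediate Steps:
Q(z, I) = -I/955 (Q(z, I) = I*(-1/955) = -I/955)
P = 1070122 (P = -262707 + 1332829 = 1070122)
(-5008185 + P)/Q(-577, 1892) = (-5008185 + 1070122)/((-1/955*1892)) = -3938063/(-1892/955) = -3938063*(-955/1892) = 3760850165/1892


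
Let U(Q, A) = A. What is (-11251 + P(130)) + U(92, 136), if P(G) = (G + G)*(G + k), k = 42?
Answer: 33605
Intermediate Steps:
P(G) = 2*G*(42 + G) (P(G) = (G + G)*(G + 42) = (2*G)*(42 + G) = 2*G*(42 + G))
(-11251 + P(130)) + U(92, 136) = (-11251 + 2*130*(42 + 130)) + 136 = (-11251 + 2*130*172) + 136 = (-11251 + 44720) + 136 = 33469 + 136 = 33605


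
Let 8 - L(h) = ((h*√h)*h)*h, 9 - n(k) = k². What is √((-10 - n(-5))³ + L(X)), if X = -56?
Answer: 4*√(14 + 21952*I*√14) ≈ 810.68 + 810.54*I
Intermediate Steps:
n(k) = 9 - k²
L(h) = 8 - h^(7/2) (L(h) = 8 - (h*√h)*h*h = 8 - h^(3/2)*h*h = 8 - h^(5/2)*h = 8 - h^(7/2))
√((-10 - n(-5))³ + L(X)) = √((-10 - (9 - 1*(-5)²))³ + (8 - (-56)^(7/2))) = √((-10 - (9 - 1*25))³ + (8 - (-351232)*I*√14)) = √((-10 - (9 - 25))³ + (8 + 351232*I*√14)) = √((-10 - 1*(-16))³ + (8 + 351232*I*√14)) = √((-10 + 16)³ + (8 + 351232*I*√14)) = √(6³ + (8 + 351232*I*√14)) = √(216 + (8 + 351232*I*√14)) = √(224 + 351232*I*√14)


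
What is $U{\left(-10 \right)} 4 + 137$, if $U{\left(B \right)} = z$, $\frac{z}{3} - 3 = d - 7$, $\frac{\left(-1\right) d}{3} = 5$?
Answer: $-91$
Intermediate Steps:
$d = -15$ ($d = \left(-3\right) 5 = -15$)
$z = -57$ ($z = 9 + 3 \left(-15 - 7\right) = 9 + 3 \left(-22\right) = 9 - 66 = -57$)
$U{\left(B \right)} = -57$
$U{\left(-10 \right)} 4 + 137 = \left(-57\right) 4 + 137 = -228 + 137 = -91$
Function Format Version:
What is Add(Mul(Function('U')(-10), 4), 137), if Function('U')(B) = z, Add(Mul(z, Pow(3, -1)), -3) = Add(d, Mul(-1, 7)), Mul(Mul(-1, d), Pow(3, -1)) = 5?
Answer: -91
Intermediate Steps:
d = -15 (d = Mul(-3, 5) = -15)
z = -57 (z = Add(9, Mul(3, Add(-15, Mul(-1, 7)))) = Add(9, Mul(3, Add(-15, -7))) = Add(9, Mul(3, -22)) = Add(9, -66) = -57)
Function('U')(B) = -57
Add(Mul(Function('U')(-10), 4), 137) = Add(Mul(-57, 4), 137) = Add(-228, 137) = -91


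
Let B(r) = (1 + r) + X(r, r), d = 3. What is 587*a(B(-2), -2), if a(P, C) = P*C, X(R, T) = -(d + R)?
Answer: 2348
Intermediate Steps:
X(R, T) = -3 - R (X(R, T) = -(3 + R) = -3 - R)
B(r) = -2 (B(r) = (1 + r) + (-3 - r) = -2)
a(P, C) = C*P
587*a(B(-2), -2) = 587*(-2*(-2)) = 587*4 = 2348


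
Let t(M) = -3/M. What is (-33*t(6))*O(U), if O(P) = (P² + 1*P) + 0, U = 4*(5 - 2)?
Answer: 2574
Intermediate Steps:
U = 12 (U = 4*3 = 12)
O(P) = P + P² (O(P) = (P² + P) + 0 = (P + P²) + 0 = P + P²)
(-33*t(6))*O(U) = (-(-99)/6)*(12*(1 + 12)) = (-(-99)/6)*(12*13) = -33*(-½)*156 = (33/2)*156 = 2574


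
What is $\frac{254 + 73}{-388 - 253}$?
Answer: $- \frac{327}{641} \approx -0.51014$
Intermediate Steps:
$\frac{254 + 73}{-388 - 253} = \frac{327}{-641} = 327 \left(- \frac{1}{641}\right) = - \frac{327}{641}$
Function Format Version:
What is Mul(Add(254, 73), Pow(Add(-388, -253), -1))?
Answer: Rational(-327, 641) ≈ -0.51014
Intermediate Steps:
Mul(Add(254, 73), Pow(Add(-388, -253), -1)) = Mul(327, Pow(-641, -1)) = Mul(327, Rational(-1, 641)) = Rational(-327, 641)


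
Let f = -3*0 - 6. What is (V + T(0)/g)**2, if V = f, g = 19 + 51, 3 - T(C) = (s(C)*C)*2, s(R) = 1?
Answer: 173889/4900 ≈ 35.488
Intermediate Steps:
T(C) = 3 - 2*C (T(C) = 3 - 1*C*2 = 3 - C*2 = 3 - 2*C)
g = 70
f = -6 (f = 0 - 6 = -6)
V = -6
(V + T(0)/g)**2 = (-6 + (3 - 2*0)/70)**2 = (-6 + (3 + 0)*(1/70))**2 = (-6 + 3*(1/70))**2 = (-6 + 3/70)**2 = (-417/70)**2 = 173889/4900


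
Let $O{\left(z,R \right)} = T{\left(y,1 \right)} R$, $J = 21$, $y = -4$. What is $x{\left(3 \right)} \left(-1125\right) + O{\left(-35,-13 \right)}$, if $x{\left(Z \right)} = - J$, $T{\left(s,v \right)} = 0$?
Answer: $23625$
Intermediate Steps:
$x{\left(Z \right)} = -21$ ($x{\left(Z \right)} = \left(-1\right) 21 = -21$)
$O{\left(z,R \right)} = 0$ ($O{\left(z,R \right)} = 0 R = 0$)
$x{\left(3 \right)} \left(-1125\right) + O{\left(-35,-13 \right)} = \left(-21\right) \left(-1125\right) + 0 = 23625 + 0 = 23625$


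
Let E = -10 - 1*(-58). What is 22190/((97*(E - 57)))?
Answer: -22190/873 ≈ -25.418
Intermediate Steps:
E = 48 (E = -10 + 58 = 48)
22190/((97*(E - 57))) = 22190/((97*(48 - 57))) = 22190/((97*(-9))) = 22190/(-873) = 22190*(-1/873) = -22190/873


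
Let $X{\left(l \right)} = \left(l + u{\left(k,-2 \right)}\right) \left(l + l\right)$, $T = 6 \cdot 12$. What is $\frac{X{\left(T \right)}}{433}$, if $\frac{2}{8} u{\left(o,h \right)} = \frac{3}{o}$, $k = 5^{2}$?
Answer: $\frac{260928}{10825} \approx 24.104$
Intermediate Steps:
$k = 25$
$T = 72$
$u{\left(o,h \right)} = \frac{12}{o}$ ($u{\left(o,h \right)} = 4 \frac{3}{o} = \frac{12}{o}$)
$X{\left(l \right)} = 2 l \left(\frac{12}{25} + l\right)$ ($X{\left(l \right)} = \left(l + \frac{12}{25}\right) \left(l + l\right) = \left(l + 12 \cdot \frac{1}{25}\right) 2 l = \left(l + \frac{12}{25}\right) 2 l = \left(\frac{12}{25} + l\right) 2 l = 2 l \left(\frac{12}{25} + l\right)$)
$\frac{X{\left(T \right)}}{433} = \frac{\frac{2}{25} \cdot 72 \left(12 + 25 \cdot 72\right)}{433} = \frac{2}{25} \cdot 72 \left(12 + 1800\right) \frac{1}{433} = \frac{2}{25} \cdot 72 \cdot 1812 \cdot \frac{1}{433} = \frac{260928}{25} \cdot \frac{1}{433} = \frac{260928}{10825}$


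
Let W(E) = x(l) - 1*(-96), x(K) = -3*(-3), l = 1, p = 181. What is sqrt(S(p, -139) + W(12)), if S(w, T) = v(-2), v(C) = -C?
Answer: sqrt(107) ≈ 10.344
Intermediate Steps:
S(w, T) = 2 (S(w, T) = -1*(-2) = 2)
x(K) = 9
W(E) = 105 (W(E) = 9 - 1*(-96) = 9 + 96 = 105)
sqrt(S(p, -139) + W(12)) = sqrt(2 + 105) = sqrt(107)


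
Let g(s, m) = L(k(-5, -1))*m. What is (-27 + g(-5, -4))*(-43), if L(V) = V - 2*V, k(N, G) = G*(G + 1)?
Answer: 1161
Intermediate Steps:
k(N, G) = G*(1 + G)
L(V) = -V
g(s, m) = 0 (g(s, m) = (-(-1)*(1 - 1))*m = (-(-1)*0)*m = (-1*0)*m = 0*m = 0)
(-27 + g(-5, -4))*(-43) = (-27 + 0)*(-43) = -27*(-43) = 1161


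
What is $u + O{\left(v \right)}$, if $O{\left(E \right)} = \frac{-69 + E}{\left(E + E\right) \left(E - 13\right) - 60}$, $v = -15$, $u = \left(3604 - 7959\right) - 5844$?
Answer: $- \frac{662942}{65} \approx -10199.0$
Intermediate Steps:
$u = -10199$ ($u = \left(3604 - 7959\right) - 5844 = -4355 - 5844 = -10199$)
$O{\left(E \right)} = \frac{-69 + E}{-60 + 2 E \left(-13 + E\right)}$ ($O{\left(E \right)} = \frac{-69 + E}{2 E \left(-13 + E\right) - 60} = \frac{-69 + E}{-60 + 2 E \left(-13 + E\right)}$)
$u + O{\left(v \right)} = -10199 + \frac{69 - -15}{2 \left(30 - \left(-15\right)^{2} + 13 \left(-15\right)\right)} = -10199 + \frac{69 + 15}{2 \left(30 - 225 - 195\right)} = -10199 + \frac{1}{2} \frac{1}{30 - 225 - 195} \cdot 84 = -10199 + \frac{1}{2} \frac{1}{-390} \cdot 84 = -10199 + \frac{1}{2} \left(- \frac{1}{390}\right) 84 = -10199 - \frac{7}{65} = - \frac{662942}{65}$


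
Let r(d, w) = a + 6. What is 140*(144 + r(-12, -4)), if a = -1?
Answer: 20860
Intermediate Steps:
r(d, w) = 5 (r(d, w) = -1 + 6 = 5)
140*(144 + r(-12, -4)) = 140*(144 + 5) = 140*149 = 20860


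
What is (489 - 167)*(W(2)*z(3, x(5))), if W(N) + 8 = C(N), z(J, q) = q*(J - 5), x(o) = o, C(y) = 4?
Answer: 12880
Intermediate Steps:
z(J, q) = q*(-5 + J)
W(N) = -4 (W(N) = -8 + 4 = -4)
(489 - 167)*(W(2)*z(3, x(5))) = (489 - 167)*(-20*(-5 + 3)) = 322*(-20*(-2)) = 322*(-4*(-10)) = 322*40 = 12880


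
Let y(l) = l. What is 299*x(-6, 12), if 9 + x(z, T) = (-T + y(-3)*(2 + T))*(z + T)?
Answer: -99567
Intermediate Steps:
x(z, T) = -9 + (-6 - 4*T)*(T + z) (x(z, T) = -9 + (-T - 3*(2 + T))*(z + T) = -9 + (-T + (-6 - 3*T))*(T + z) = -9 + (-6 - 4*T)*(T + z))
299*x(-6, 12) = 299*(-9 - 6*12 - 6*(-6) - 4*12² - 4*12*(-6)) = 299*(-9 - 72 + 36 - 4*144 + 288) = 299*(-9 - 72 + 36 - 576 + 288) = 299*(-333) = -99567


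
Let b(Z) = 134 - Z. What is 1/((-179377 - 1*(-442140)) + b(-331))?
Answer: 1/263228 ≈ 3.7990e-6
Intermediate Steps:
1/((-179377 - 1*(-442140)) + b(-331)) = 1/((-179377 - 1*(-442140)) + (134 - 1*(-331))) = 1/((-179377 + 442140) + (134 + 331)) = 1/(262763 + 465) = 1/263228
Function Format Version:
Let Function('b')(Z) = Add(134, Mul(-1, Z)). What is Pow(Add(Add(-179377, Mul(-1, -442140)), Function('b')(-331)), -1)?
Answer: Rational(1, 263228) ≈ 3.7990e-6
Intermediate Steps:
Pow(Add(Add(-179377, Mul(-1, -442140)), Function('b')(-331)), -1) = Pow(Add(Add(-179377, Mul(-1, -442140)), Add(134, Mul(-1, -331))), -1) = Pow(Add(Add(-179377, 442140), Add(134, 331)), -1) = Pow(Add(262763, 465), -1) = Pow(263228, -1) = Rational(1, 263228)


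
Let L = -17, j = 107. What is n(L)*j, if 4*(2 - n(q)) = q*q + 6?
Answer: -30709/4 ≈ -7677.3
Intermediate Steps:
n(q) = 1/2 - q**2/4 (n(q) = 2 - (q*q + 6)/4 = 2 - (q**2 + 6)/4 = 2 - (6 + q**2)/4 = 2 + (-3/2 - q**2/4) = 1/2 - q**2/4)
n(L)*j = (1/2 - 1/4*(-17)**2)*107 = (1/2 - 1/4*289)*107 = (1/2 - 289/4)*107 = -287/4*107 = -30709/4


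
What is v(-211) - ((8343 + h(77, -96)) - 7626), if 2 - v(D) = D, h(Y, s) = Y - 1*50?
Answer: -531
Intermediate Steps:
h(Y, s) = -50 + Y (h(Y, s) = Y - 50 = -50 + Y)
v(D) = 2 - D
v(-211) - ((8343 + h(77, -96)) - 7626) = (2 - 1*(-211)) - ((8343 + (-50 + 77)) - 7626) = (2 + 211) - ((8343 + 27) - 7626) = 213 - (8370 - 7626) = 213 - 1*744 = 213 - 744 = -531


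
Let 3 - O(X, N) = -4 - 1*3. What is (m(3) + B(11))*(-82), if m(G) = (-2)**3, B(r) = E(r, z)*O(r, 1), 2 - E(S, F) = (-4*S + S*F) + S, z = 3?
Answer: -984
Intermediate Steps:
E(S, F) = 2 + 3*S - F*S (E(S, F) = 2 - ((-4*S + S*F) + S) = 2 - ((-4*S + F*S) + S) = 2 - (-3*S + F*S) = 2 + (3*S - F*S) = 2 + 3*S - F*S)
O(X, N) = 10 (O(X, N) = 3 - (-4 - 1*3) = 3 - (-4 - 3) = 3 - 1*(-7) = 3 + 7 = 10)
B(r) = 20 (B(r) = (2 + 3*r - 1*3*r)*10 = (2 + 3*r - 3*r)*10 = 2*10 = 20)
m(G) = -8
(m(3) + B(11))*(-82) = (-8 + 20)*(-82) = 12*(-82) = -984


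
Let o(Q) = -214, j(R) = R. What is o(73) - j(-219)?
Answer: 5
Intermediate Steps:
o(73) - j(-219) = -214 - 1*(-219) = -214 + 219 = 5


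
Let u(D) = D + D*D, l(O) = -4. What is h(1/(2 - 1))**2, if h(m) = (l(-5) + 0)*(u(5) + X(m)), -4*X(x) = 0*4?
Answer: 14400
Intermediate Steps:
X(x) = 0 (X(x) = -0*4 = -1/4*0 = 0)
u(D) = D + D**2
h(m) = -120 (h(m) = (-4 + 0)*(5*(1 + 5) + 0) = -4*(5*6 + 0) = -4*(30 + 0) = -4*30 = -120)
h(1/(2 - 1))**2 = (-120)**2 = 14400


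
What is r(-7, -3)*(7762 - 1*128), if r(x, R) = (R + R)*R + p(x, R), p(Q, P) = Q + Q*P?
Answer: 244288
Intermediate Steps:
p(Q, P) = Q + P*Q
r(x, R) = 2*R² + x*(1 + R) (r(x, R) = (R + R)*R + x*(1 + R) = (2*R)*R + x*(1 + R) = 2*R² + x*(1 + R))
r(-7, -3)*(7762 - 1*128) = (2*(-3)² - 7*(1 - 3))*(7762 - 1*128) = (2*9 - 7*(-2))*(7762 - 128) = (18 + 14)*7634 = 32*7634 = 244288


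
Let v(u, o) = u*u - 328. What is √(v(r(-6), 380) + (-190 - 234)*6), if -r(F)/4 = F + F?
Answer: 2*I*√142 ≈ 23.833*I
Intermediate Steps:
r(F) = -8*F (r(F) = -4*(F + F) = -8*F)
v(u, o) = -328 + u² (v(u, o) = u² - 328 = -328 + u²)
√(v(r(-6), 380) + (-190 - 234)*6) = √((-328 + (-8*(-6))²) + (-190 - 234)*6) = √((-328 + 48²) - 424*6) = √((-328 + 2304) - 2544) = √(1976 - 2544) = √(-568) = 2*I*√142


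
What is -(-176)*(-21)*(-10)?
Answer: 36960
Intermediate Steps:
-(-176)*(-21)*(-10) = -44*84*(-10) = -3696*(-10) = 36960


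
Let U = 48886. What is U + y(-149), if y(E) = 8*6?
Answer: 48934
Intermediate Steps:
y(E) = 48
U + y(-149) = 48886 + 48 = 48934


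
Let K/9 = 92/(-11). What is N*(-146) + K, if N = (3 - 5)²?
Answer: -7252/11 ≈ -659.27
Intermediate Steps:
K = -828/11 (K = 9*(92/(-11)) = 9*(92*(-1/11)) = 9*(-92/11) = -828/11 ≈ -75.273)
N = 4 (N = (-2)² = 4)
N*(-146) + K = 4*(-146) - 828/11 = -584 - 828/11 = -7252/11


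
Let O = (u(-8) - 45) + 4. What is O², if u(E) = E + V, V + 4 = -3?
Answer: 3136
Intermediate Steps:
V = -7 (V = -4 - 3 = -7)
u(E) = -7 + E (u(E) = E - 7 = -7 + E)
O = -56 (O = ((-7 - 8) - 45) + 4 = (-15 - 45) + 4 = -60 + 4 = -56)
O² = (-56)² = 3136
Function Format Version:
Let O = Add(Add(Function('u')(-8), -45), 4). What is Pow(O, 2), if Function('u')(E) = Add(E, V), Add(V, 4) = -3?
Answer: 3136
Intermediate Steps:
V = -7 (V = Add(-4, -3) = -7)
Function('u')(E) = Add(-7, E) (Function('u')(E) = Add(E, -7) = Add(-7, E))
O = -56 (O = Add(Add(Add(-7, -8), -45), 4) = Add(Add(-15, -45), 4) = Add(-60, 4) = -56)
Pow(O, 2) = Pow(-56, 2) = 3136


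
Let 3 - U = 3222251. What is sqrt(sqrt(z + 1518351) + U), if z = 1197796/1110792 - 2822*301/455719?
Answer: sqrt(-178566873778864417094997408 + 7444250286*sqrt(84142204786426734159915846))/7444250286 ≈ 1794.7*I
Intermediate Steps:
z = -5848128925/7444250286 (z = 1197796*(1/1110792) - 849422*1/455719 = 299449/277698 - 49966/26807 = -5848128925/7444250286 ≈ -0.78559)
U = -3222248 (U = 3 - 1*3222251 = 3 - 3222251 = -3222248)
sqrt(sqrt(z + 1518351) + U) = sqrt(sqrt(-5848128925/7444250286 + 1518351) - 3222248) = sqrt(sqrt(11302979017869461/7444250286) - 3222248) = sqrt(sqrt(84142204786426734159915846)/7444250286 - 3222248) = sqrt(-3222248 + sqrt(84142204786426734159915846)/7444250286)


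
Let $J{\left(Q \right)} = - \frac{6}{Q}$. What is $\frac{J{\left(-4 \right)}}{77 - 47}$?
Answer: $\frac{1}{20} \approx 0.05$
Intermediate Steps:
$\frac{J{\left(-4 \right)}}{77 - 47} = \frac{\left(-6\right) \frac{1}{-4}}{77 - 47} = \frac{\left(-6\right) \left(- \frac{1}{4}\right)}{30} = \frac{1}{30} \cdot \frac{3}{2} = \frac{1}{20}$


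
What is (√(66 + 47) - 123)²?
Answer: (123 - √113)² ≈ 12627.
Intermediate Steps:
(√(66 + 47) - 123)² = (√113 - 123)² = (-123 + √113)²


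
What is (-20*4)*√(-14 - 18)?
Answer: -320*I*√2 ≈ -452.55*I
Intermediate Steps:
(-20*4)*√(-14 - 18) = -320*I*√2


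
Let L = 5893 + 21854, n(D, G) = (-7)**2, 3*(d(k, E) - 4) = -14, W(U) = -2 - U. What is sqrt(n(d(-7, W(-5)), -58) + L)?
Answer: 2*sqrt(6949) ≈ 166.72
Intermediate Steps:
d(k, E) = -2/3 (d(k, E) = 4 + (1/3)*(-14) = 4 - 14/3 = -2/3)
n(D, G) = 49
L = 27747
sqrt(n(d(-7, W(-5)), -58) + L) = sqrt(49 + 27747) = sqrt(27796) = 2*sqrt(6949)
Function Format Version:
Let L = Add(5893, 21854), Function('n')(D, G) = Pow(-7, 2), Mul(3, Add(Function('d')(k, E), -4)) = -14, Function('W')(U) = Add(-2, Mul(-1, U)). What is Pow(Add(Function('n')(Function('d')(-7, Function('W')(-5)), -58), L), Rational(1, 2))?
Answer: Mul(2, Pow(6949, Rational(1, 2))) ≈ 166.72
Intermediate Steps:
Function('d')(k, E) = Rational(-2, 3) (Function('d')(k, E) = Add(4, Mul(Rational(1, 3), -14)) = Add(4, Rational(-14, 3)) = Rational(-2, 3))
Function('n')(D, G) = 49
L = 27747
Pow(Add(Function('n')(Function('d')(-7, Function('W')(-5)), -58), L), Rational(1, 2)) = Pow(Add(49, 27747), Rational(1, 2)) = Pow(27796, Rational(1, 2)) = Mul(2, Pow(6949, Rational(1, 2)))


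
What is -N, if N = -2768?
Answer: 2768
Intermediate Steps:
-N = -1*(-2768) = 2768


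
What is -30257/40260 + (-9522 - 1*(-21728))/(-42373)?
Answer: -1773493421/1705936980 ≈ -1.0396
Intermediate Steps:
-30257/40260 + (-9522 - 1*(-21728))/(-42373) = -30257*1/40260 + (-9522 + 21728)*(-1/42373) = -30257/40260 + 12206*(-1/42373) = -30257/40260 - 12206/42373 = -1773493421/1705936980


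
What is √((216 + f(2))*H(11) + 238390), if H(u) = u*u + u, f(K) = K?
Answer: √267166 ≈ 516.88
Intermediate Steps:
H(u) = u + u² (H(u) = u² + u = u + u²)
√((216 + f(2))*H(11) + 238390) = √((216 + 2)*(11*(1 + 11)) + 238390) = √(218*(11*12) + 238390) = √(218*132 + 238390) = √(28776 + 238390) = √267166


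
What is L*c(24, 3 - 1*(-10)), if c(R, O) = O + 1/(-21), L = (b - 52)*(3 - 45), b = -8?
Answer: 32640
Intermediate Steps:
L = 2520 (L = (-8 - 52)*(3 - 45) = -60*(-42) = 2520)
c(R, O) = -1/21 + O (c(R, O) = O - 1/21 = -1/21 + O)
L*c(24, 3 - 1*(-10)) = 2520*(-1/21 + (3 - 1*(-10))) = 2520*(-1/21 + (3 + 10)) = 2520*(-1/21 + 13) = 2520*(272/21) = 32640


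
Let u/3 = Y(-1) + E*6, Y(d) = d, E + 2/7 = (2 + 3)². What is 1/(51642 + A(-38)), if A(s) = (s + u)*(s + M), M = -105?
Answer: -7/42767 ≈ -0.00016368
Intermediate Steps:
E = 173/7 (E = -2/7 + (2 + 3)² = -2/7 + 5² = -2/7 + 25 = 173/7 ≈ 24.714)
u = 3093/7 (u = 3*(-1 + (173/7)*6) = 3*(-1 + 1038/7) = 3*(1031/7) = 3093/7 ≈ 441.86)
A(s) = (-105 + s)*(3093/7 + s) (A(s) = (s + 3093/7)*(s - 105) = (3093/7 + s)*(-105 + s) = (-105 + s)*(3093/7 + s))
1/(51642 + A(-38)) = 1/(51642 + (-46395 + (-38)² + (2358/7)*(-38))) = 1/(51642 + (-46395 + 1444 - 89604/7)) = 1/(51642 - 404261/7) = 1/(-42767/7) = -7/42767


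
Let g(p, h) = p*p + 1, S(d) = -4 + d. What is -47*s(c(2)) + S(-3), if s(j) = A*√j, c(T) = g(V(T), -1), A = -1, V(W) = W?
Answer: -7 + 47*√5 ≈ 98.095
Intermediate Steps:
g(p, h) = 1 + p² (g(p, h) = p² + 1 = 1 + p²)
c(T) = 1 + T²
s(j) = -√j
-47*s(c(2)) + S(-3) = -(-47)*√(1 + 2²) + (-4 - 3) = -(-47)*√(1 + 4) - 7 = -(-47)*√5 - 7 = 47*√5 - 7 = -7 + 47*√5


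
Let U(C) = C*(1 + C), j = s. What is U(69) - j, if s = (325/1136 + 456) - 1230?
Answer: 6365819/1136 ≈ 5603.7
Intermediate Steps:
s = -878939/1136 (s = (325*(1/1136) + 456) - 1230 = (325/1136 + 456) - 1230 = 518341/1136 - 1230 = -878939/1136 ≈ -773.71)
j = -878939/1136 ≈ -773.71
U(69) - j = 69*(1 + 69) - 1*(-878939/1136) = 69*70 + 878939/1136 = 4830 + 878939/1136 = 6365819/1136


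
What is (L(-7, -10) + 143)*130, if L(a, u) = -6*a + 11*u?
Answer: 9750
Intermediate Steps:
(L(-7, -10) + 143)*130 = ((-6*(-7) + 11*(-10)) + 143)*130 = ((42 - 110) + 143)*130 = (-68 + 143)*130 = 75*130 = 9750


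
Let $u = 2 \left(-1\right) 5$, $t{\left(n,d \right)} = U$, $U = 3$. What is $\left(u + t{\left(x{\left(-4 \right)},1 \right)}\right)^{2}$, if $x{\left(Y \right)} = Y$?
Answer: $49$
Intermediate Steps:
$t{\left(n,d \right)} = 3$
$u = -10$ ($u = \left(-2\right) 5 = -10$)
$\left(u + t{\left(x{\left(-4 \right)},1 \right)}\right)^{2} = \left(-10 + 3\right)^{2} = \left(-7\right)^{2} = 49$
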